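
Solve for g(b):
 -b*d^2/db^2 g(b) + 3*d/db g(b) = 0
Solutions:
 g(b) = C1 + C2*b^4


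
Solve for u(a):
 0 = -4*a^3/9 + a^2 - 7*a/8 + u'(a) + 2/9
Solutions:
 u(a) = C1 + a^4/9 - a^3/3 + 7*a^2/16 - 2*a/9


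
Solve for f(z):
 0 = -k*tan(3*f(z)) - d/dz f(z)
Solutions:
 f(z) = -asin(C1*exp(-3*k*z))/3 + pi/3
 f(z) = asin(C1*exp(-3*k*z))/3


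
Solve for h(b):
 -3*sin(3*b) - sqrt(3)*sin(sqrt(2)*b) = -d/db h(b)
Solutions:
 h(b) = C1 - cos(3*b) - sqrt(6)*cos(sqrt(2)*b)/2


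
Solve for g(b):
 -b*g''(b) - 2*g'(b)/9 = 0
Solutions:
 g(b) = C1 + C2*b^(7/9)


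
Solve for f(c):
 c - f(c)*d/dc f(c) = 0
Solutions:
 f(c) = -sqrt(C1 + c^2)
 f(c) = sqrt(C1 + c^2)


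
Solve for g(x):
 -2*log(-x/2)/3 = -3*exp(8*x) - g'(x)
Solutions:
 g(x) = C1 + 2*x*log(-x)/3 + 2*x*(-1 - log(2))/3 - 3*exp(8*x)/8


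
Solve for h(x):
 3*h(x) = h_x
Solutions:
 h(x) = C1*exp(3*x)


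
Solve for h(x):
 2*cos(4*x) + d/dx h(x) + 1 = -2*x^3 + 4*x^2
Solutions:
 h(x) = C1 - x^4/2 + 4*x^3/3 - x - sin(4*x)/2


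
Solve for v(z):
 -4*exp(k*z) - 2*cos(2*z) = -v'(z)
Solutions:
 v(z) = C1 + sin(2*z) + 4*exp(k*z)/k


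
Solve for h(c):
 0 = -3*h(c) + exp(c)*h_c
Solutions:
 h(c) = C1*exp(-3*exp(-c))


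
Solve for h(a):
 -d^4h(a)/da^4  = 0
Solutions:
 h(a) = C1 + C2*a + C3*a^2 + C4*a^3


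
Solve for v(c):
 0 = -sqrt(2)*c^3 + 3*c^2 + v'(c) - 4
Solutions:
 v(c) = C1 + sqrt(2)*c^4/4 - c^3 + 4*c


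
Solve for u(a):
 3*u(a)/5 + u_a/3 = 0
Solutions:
 u(a) = C1*exp(-9*a/5)


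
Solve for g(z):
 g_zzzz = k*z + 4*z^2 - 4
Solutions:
 g(z) = C1 + C2*z + C3*z^2 + C4*z^3 + k*z^5/120 + z^6/90 - z^4/6


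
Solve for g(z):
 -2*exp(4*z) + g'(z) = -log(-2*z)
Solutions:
 g(z) = C1 - z*log(-z) + z*(1 - log(2)) + exp(4*z)/2


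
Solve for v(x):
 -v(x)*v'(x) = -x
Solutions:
 v(x) = -sqrt(C1 + x^2)
 v(x) = sqrt(C1 + x^2)


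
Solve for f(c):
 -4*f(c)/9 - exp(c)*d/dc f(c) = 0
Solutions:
 f(c) = C1*exp(4*exp(-c)/9)


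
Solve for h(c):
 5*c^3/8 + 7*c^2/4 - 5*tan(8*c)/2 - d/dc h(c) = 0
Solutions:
 h(c) = C1 + 5*c^4/32 + 7*c^3/12 + 5*log(cos(8*c))/16


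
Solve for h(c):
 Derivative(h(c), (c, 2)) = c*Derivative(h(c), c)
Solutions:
 h(c) = C1 + C2*erfi(sqrt(2)*c/2)


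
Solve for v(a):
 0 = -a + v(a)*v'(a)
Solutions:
 v(a) = -sqrt(C1 + a^2)
 v(a) = sqrt(C1 + a^2)


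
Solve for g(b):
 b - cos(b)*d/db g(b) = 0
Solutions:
 g(b) = C1 + Integral(b/cos(b), b)


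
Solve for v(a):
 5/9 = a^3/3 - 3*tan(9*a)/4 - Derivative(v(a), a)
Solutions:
 v(a) = C1 + a^4/12 - 5*a/9 + log(cos(9*a))/12


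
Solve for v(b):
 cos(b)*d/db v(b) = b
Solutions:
 v(b) = C1 + Integral(b/cos(b), b)


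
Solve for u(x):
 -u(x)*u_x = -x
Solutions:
 u(x) = -sqrt(C1 + x^2)
 u(x) = sqrt(C1 + x^2)


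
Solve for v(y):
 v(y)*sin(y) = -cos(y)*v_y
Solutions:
 v(y) = C1*cos(y)


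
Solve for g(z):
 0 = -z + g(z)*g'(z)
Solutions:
 g(z) = -sqrt(C1 + z^2)
 g(z) = sqrt(C1 + z^2)


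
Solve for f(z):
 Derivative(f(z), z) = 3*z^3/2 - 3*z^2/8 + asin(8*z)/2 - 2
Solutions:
 f(z) = C1 + 3*z^4/8 - z^3/8 + z*asin(8*z)/2 - 2*z + sqrt(1 - 64*z^2)/16


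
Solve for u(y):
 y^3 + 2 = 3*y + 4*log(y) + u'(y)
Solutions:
 u(y) = C1 + y^4/4 - 3*y^2/2 - 4*y*log(y) + 6*y


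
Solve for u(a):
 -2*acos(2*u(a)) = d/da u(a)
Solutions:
 Integral(1/acos(2*_y), (_y, u(a))) = C1 - 2*a


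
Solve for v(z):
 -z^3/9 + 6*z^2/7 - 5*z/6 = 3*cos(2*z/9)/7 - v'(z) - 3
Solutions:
 v(z) = C1 + z^4/36 - 2*z^3/7 + 5*z^2/12 - 3*z + 27*sin(2*z/9)/14


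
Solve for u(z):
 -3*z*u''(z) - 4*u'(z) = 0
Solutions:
 u(z) = C1 + C2/z^(1/3)


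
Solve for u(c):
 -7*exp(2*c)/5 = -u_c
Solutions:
 u(c) = C1 + 7*exp(2*c)/10


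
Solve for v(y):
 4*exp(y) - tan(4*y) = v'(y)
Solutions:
 v(y) = C1 + 4*exp(y) + log(cos(4*y))/4


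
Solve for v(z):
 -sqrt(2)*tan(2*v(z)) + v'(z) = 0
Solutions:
 v(z) = -asin(C1*exp(2*sqrt(2)*z))/2 + pi/2
 v(z) = asin(C1*exp(2*sqrt(2)*z))/2


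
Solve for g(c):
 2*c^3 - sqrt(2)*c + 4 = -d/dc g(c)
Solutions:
 g(c) = C1 - c^4/2 + sqrt(2)*c^2/2 - 4*c


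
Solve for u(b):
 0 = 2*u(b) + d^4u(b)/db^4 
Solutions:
 u(b) = (C1*sin(2^(3/4)*b/2) + C2*cos(2^(3/4)*b/2))*exp(-2^(3/4)*b/2) + (C3*sin(2^(3/4)*b/2) + C4*cos(2^(3/4)*b/2))*exp(2^(3/4)*b/2)


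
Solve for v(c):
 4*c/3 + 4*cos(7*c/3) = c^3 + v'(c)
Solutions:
 v(c) = C1 - c^4/4 + 2*c^2/3 + 12*sin(7*c/3)/7


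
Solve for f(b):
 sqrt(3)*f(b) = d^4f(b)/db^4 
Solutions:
 f(b) = C1*exp(-3^(1/8)*b) + C2*exp(3^(1/8)*b) + C3*sin(3^(1/8)*b) + C4*cos(3^(1/8)*b)


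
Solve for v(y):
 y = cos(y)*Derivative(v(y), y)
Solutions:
 v(y) = C1 + Integral(y/cos(y), y)


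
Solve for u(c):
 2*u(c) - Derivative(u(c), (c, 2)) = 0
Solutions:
 u(c) = C1*exp(-sqrt(2)*c) + C2*exp(sqrt(2)*c)


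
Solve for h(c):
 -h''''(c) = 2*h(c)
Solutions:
 h(c) = (C1*sin(2^(3/4)*c/2) + C2*cos(2^(3/4)*c/2))*exp(-2^(3/4)*c/2) + (C3*sin(2^(3/4)*c/2) + C4*cos(2^(3/4)*c/2))*exp(2^(3/4)*c/2)


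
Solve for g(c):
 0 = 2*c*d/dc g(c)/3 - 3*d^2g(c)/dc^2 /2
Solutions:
 g(c) = C1 + C2*erfi(sqrt(2)*c/3)


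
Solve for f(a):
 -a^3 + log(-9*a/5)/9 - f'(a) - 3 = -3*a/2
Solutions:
 f(a) = C1 - a^4/4 + 3*a^2/4 + a*log(-a)/9 + a*(-28 - log(5) + 2*log(3))/9


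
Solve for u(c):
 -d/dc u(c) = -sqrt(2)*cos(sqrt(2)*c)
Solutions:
 u(c) = C1 + sin(sqrt(2)*c)


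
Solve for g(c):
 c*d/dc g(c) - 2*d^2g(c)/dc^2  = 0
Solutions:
 g(c) = C1 + C2*erfi(c/2)


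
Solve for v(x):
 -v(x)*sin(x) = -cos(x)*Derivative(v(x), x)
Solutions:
 v(x) = C1/cos(x)


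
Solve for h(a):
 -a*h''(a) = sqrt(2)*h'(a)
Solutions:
 h(a) = C1 + C2*a^(1 - sqrt(2))


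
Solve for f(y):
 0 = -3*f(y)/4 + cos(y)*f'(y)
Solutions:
 f(y) = C1*(sin(y) + 1)^(3/8)/(sin(y) - 1)^(3/8)


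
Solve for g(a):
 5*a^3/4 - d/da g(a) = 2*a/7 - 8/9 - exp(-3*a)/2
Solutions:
 g(a) = C1 + 5*a^4/16 - a^2/7 + 8*a/9 - exp(-3*a)/6


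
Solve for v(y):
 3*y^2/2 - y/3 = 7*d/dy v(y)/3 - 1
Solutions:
 v(y) = C1 + 3*y^3/14 - y^2/14 + 3*y/7


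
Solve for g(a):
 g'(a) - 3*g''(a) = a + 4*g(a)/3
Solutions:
 g(a) = -3*a/4 + (C1*sin(sqrt(15)*a/6) + C2*cos(sqrt(15)*a/6))*exp(a/6) - 9/16


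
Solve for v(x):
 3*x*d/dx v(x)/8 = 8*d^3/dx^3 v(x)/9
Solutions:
 v(x) = C1 + Integral(C2*airyai(3*x/4) + C3*airybi(3*x/4), x)


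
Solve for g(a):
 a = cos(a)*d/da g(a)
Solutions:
 g(a) = C1 + Integral(a/cos(a), a)


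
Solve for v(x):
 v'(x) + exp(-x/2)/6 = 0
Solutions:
 v(x) = C1 + exp(-x/2)/3


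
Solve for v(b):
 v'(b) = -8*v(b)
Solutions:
 v(b) = C1*exp(-8*b)


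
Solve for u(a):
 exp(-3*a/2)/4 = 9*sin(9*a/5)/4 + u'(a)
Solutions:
 u(a) = C1 + 5*cos(9*a/5)/4 - exp(-3*a/2)/6


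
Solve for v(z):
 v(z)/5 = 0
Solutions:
 v(z) = 0


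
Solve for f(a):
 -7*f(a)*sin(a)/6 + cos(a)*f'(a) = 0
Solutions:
 f(a) = C1/cos(a)^(7/6)


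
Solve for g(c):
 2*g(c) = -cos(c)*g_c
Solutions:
 g(c) = C1*(sin(c) - 1)/(sin(c) + 1)


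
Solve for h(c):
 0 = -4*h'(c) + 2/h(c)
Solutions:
 h(c) = -sqrt(C1 + c)
 h(c) = sqrt(C1 + c)


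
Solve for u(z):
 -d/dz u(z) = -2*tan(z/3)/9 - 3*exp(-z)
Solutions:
 u(z) = C1 + log(tan(z/3)^2 + 1)/3 - 3*exp(-z)


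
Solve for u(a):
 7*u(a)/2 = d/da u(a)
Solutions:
 u(a) = C1*exp(7*a/2)


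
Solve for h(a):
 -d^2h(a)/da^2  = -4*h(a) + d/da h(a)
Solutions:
 h(a) = C1*exp(a*(-1 + sqrt(17))/2) + C2*exp(-a*(1 + sqrt(17))/2)


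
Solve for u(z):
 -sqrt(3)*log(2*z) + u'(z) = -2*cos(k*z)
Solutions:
 u(z) = C1 + sqrt(3)*z*(log(z) - 1) + sqrt(3)*z*log(2) - 2*Piecewise((sin(k*z)/k, Ne(k, 0)), (z, True))


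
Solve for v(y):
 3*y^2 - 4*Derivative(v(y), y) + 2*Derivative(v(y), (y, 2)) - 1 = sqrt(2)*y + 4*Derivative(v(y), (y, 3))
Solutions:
 v(y) = C1 + y^3/4 - sqrt(2)*y^2/8 + 3*y^2/8 - 11*y/8 - sqrt(2)*y/8 + (C2*sin(sqrt(15)*y/4) + C3*cos(sqrt(15)*y/4))*exp(y/4)


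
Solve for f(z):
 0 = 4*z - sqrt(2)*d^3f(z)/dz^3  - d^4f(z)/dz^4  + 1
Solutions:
 f(z) = C1 + C2*z + C3*z^2 + C4*exp(-sqrt(2)*z) + sqrt(2)*z^4/12 + z^3*(-4 + sqrt(2))/12


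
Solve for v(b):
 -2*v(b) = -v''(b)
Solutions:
 v(b) = C1*exp(-sqrt(2)*b) + C2*exp(sqrt(2)*b)


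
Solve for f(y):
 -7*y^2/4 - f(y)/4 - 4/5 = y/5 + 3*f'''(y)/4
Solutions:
 f(y) = C3*exp(-3^(2/3)*y/3) - 7*y^2 - 4*y/5 + (C1*sin(3^(1/6)*y/2) + C2*cos(3^(1/6)*y/2))*exp(3^(2/3)*y/6) - 16/5


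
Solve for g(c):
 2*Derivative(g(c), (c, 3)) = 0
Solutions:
 g(c) = C1 + C2*c + C3*c^2


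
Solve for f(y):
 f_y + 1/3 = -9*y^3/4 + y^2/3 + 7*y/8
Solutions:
 f(y) = C1 - 9*y^4/16 + y^3/9 + 7*y^2/16 - y/3


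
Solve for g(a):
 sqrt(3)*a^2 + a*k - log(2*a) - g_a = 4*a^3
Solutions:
 g(a) = C1 - a^4 + sqrt(3)*a^3/3 + a^2*k/2 - a*log(a) - a*log(2) + a


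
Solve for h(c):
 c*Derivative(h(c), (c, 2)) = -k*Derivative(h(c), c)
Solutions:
 h(c) = C1 + c^(1 - re(k))*(C2*sin(log(c)*Abs(im(k))) + C3*cos(log(c)*im(k)))


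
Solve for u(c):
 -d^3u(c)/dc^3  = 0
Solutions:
 u(c) = C1 + C2*c + C3*c^2


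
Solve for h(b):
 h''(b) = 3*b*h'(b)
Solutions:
 h(b) = C1 + C2*erfi(sqrt(6)*b/2)


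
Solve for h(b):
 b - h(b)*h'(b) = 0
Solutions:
 h(b) = -sqrt(C1 + b^2)
 h(b) = sqrt(C1 + b^2)


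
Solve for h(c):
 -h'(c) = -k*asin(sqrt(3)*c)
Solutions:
 h(c) = C1 + k*(c*asin(sqrt(3)*c) + sqrt(3)*sqrt(1 - 3*c^2)/3)


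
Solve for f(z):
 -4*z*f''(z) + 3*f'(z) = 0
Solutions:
 f(z) = C1 + C2*z^(7/4)


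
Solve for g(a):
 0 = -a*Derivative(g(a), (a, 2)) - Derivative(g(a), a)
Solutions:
 g(a) = C1 + C2*log(a)


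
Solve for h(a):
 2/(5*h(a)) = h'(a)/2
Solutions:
 h(a) = -sqrt(C1 + 40*a)/5
 h(a) = sqrt(C1 + 40*a)/5


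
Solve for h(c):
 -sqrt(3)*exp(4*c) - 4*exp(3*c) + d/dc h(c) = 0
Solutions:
 h(c) = C1 + sqrt(3)*exp(4*c)/4 + 4*exp(3*c)/3


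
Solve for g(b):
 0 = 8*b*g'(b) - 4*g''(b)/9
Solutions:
 g(b) = C1 + C2*erfi(3*b)


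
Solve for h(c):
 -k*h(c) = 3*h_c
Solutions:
 h(c) = C1*exp(-c*k/3)


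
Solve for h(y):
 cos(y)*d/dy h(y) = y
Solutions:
 h(y) = C1 + Integral(y/cos(y), y)


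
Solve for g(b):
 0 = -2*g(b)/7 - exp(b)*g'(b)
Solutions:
 g(b) = C1*exp(2*exp(-b)/7)


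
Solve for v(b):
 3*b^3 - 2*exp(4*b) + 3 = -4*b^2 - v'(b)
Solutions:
 v(b) = C1 - 3*b^4/4 - 4*b^3/3 - 3*b + exp(4*b)/2


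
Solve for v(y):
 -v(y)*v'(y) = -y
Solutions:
 v(y) = -sqrt(C1 + y^2)
 v(y) = sqrt(C1 + y^2)


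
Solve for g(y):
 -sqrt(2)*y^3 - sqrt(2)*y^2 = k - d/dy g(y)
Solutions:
 g(y) = C1 + k*y + sqrt(2)*y^4/4 + sqrt(2)*y^3/3


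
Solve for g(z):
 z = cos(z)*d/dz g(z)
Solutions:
 g(z) = C1 + Integral(z/cos(z), z)


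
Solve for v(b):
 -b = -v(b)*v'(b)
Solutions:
 v(b) = -sqrt(C1 + b^2)
 v(b) = sqrt(C1 + b^2)


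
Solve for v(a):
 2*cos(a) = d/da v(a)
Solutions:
 v(a) = C1 + 2*sin(a)


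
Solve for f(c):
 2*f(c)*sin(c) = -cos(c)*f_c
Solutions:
 f(c) = C1*cos(c)^2


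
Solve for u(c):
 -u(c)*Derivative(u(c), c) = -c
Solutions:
 u(c) = -sqrt(C1 + c^2)
 u(c) = sqrt(C1 + c^2)


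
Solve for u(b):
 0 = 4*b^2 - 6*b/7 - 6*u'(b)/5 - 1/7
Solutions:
 u(b) = C1 + 10*b^3/9 - 5*b^2/14 - 5*b/42


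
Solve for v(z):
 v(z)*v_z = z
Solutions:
 v(z) = -sqrt(C1 + z^2)
 v(z) = sqrt(C1 + z^2)


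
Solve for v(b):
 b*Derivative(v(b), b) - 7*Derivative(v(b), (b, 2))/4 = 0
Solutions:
 v(b) = C1 + C2*erfi(sqrt(14)*b/7)


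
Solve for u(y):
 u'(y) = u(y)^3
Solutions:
 u(y) = -sqrt(2)*sqrt(-1/(C1 + y))/2
 u(y) = sqrt(2)*sqrt(-1/(C1 + y))/2


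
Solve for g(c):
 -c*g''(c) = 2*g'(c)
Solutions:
 g(c) = C1 + C2/c


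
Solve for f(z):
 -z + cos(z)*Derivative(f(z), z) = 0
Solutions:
 f(z) = C1 + Integral(z/cos(z), z)


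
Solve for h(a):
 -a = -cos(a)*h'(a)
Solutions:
 h(a) = C1 + Integral(a/cos(a), a)


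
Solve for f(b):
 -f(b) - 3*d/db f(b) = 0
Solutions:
 f(b) = C1*exp(-b/3)


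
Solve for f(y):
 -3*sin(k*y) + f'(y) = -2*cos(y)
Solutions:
 f(y) = C1 - 2*sin(y) - 3*cos(k*y)/k


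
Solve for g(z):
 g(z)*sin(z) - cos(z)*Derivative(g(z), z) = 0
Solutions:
 g(z) = C1/cos(z)


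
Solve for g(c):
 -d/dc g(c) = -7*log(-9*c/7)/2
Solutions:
 g(c) = C1 + 7*c*log(-c)/2 + c*(-7*log(7)/2 - 7/2 + 7*log(3))


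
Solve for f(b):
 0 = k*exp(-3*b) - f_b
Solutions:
 f(b) = C1 - k*exp(-3*b)/3


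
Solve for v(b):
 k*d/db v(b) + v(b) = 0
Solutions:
 v(b) = C1*exp(-b/k)


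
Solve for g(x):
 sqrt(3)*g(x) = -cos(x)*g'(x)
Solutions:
 g(x) = C1*(sin(x) - 1)^(sqrt(3)/2)/(sin(x) + 1)^(sqrt(3)/2)


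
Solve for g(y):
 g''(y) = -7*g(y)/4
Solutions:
 g(y) = C1*sin(sqrt(7)*y/2) + C2*cos(sqrt(7)*y/2)


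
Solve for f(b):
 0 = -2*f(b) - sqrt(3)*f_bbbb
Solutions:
 f(b) = (C1*sin(2^(3/4)*3^(7/8)*b/6) + C2*cos(2^(3/4)*3^(7/8)*b/6))*exp(-2^(3/4)*3^(7/8)*b/6) + (C3*sin(2^(3/4)*3^(7/8)*b/6) + C4*cos(2^(3/4)*3^(7/8)*b/6))*exp(2^(3/4)*3^(7/8)*b/6)


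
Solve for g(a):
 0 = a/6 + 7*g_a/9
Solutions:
 g(a) = C1 - 3*a^2/28


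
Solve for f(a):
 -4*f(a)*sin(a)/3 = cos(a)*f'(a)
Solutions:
 f(a) = C1*cos(a)^(4/3)


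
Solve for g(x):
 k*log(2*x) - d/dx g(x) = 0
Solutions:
 g(x) = C1 + k*x*log(x) - k*x + k*x*log(2)


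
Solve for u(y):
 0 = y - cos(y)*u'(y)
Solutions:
 u(y) = C1 + Integral(y/cos(y), y)


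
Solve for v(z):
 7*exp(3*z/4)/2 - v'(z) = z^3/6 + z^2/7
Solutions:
 v(z) = C1 - z^4/24 - z^3/21 + 14*exp(3*z/4)/3


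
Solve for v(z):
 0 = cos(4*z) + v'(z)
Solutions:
 v(z) = C1 - sin(4*z)/4


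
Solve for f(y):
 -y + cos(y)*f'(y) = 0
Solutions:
 f(y) = C1 + Integral(y/cos(y), y)


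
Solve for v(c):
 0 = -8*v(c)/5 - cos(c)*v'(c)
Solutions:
 v(c) = C1*(sin(c) - 1)^(4/5)/(sin(c) + 1)^(4/5)


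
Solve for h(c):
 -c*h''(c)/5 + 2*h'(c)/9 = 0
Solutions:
 h(c) = C1 + C2*c^(19/9)


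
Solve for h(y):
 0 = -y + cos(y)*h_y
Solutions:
 h(y) = C1 + Integral(y/cos(y), y)


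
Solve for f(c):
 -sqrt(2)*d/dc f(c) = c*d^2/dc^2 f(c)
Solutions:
 f(c) = C1 + C2*c^(1 - sqrt(2))


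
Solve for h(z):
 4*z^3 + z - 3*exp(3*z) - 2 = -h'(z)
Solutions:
 h(z) = C1 - z^4 - z^2/2 + 2*z + exp(3*z)


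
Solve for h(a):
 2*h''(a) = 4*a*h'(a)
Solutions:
 h(a) = C1 + C2*erfi(a)


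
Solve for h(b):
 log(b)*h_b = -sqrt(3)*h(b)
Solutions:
 h(b) = C1*exp(-sqrt(3)*li(b))


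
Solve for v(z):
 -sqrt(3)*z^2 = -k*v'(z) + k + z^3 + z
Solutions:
 v(z) = C1 + z + z^4/(4*k) + sqrt(3)*z^3/(3*k) + z^2/(2*k)


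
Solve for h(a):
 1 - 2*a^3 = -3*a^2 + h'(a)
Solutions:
 h(a) = C1 - a^4/2 + a^3 + a


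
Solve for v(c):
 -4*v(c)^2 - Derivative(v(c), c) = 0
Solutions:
 v(c) = 1/(C1 + 4*c)


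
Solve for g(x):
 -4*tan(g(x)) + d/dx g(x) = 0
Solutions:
 g(x) = pi - asin(C1*exp(4*x))
 g(x) = asin(C1*exp(4*x))


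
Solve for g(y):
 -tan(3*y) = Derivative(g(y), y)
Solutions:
 g(y) = C1 + log(cos(3*y))/3


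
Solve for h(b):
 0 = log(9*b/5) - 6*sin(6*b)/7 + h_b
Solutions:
 h(b) = C1 - b*log(b) - 2*b*log(3) + b + b*log(5) - cos(6*b)/7


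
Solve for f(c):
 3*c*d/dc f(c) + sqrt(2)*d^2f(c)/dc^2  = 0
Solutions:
 f(c) = C1 + C2*erf(2^(1/4)*sqrt(3)*c/2)


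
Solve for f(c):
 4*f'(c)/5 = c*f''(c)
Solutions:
 f(c) = C1 + C2*c^(9/5)


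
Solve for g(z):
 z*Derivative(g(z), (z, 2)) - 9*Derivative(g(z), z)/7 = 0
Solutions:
 g(z) = C1 + C2*z^(16/7)


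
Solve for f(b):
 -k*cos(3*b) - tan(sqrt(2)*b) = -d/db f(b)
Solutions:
 f(b) = C1 + k*sin(3*b)/3 - sqrt(2)*log(cos(sqrt(2)*b))/2


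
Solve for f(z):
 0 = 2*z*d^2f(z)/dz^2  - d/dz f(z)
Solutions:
 f(z) = C1 + C2*z^(3/2)


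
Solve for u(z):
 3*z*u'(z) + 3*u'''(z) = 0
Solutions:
 u(z) = C1 + Integral(C2*airyai(-z) + C3*airybi(-z), z)


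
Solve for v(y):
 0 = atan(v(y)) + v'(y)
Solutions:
 Integral(1/atan(_y), (_y, v(y))) = C1 - y


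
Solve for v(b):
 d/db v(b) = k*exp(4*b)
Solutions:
 v(b) = C1 + k*exp(4*b)/4


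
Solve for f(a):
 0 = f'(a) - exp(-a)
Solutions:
 f(a) = C1 - exp(-a)


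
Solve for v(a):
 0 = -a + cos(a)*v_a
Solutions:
 v(a) = C1 + Integral(a/cos(a), a)


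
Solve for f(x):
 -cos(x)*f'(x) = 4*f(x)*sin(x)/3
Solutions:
 f(x) = C1*cos(x)^(4/3)


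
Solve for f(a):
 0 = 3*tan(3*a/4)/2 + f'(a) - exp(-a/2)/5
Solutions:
 f(a) = C1 - log(tan(3*a/4)^2 + 1) - 2*exp(-a/2)/5


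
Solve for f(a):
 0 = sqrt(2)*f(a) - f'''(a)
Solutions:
 f(a) = C3*exp(2^(1/6)*a) + (C1*sin(2^(1/6)*sqrt(3)*a/2) + C2*cos(2^(1/6)*sqrt(3)*a/2))*exp(-2^(1/6)*a/2)


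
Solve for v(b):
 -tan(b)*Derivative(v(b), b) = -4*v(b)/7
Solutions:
 v(b) = C1*sin(b)^(4/7)


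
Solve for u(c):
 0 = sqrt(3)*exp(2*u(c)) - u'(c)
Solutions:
 u(c) = log(-sqrt(-1/(C1 + sqrt(3)*c))) - log(2)/2
 u(c) = log(-1/(C1 + sqrt(3)*c))/2 - log(2)/2


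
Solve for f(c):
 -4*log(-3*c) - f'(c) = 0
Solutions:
 f(c) = C1 - 4*c*log(-c) + 4*c*(1 - log(3))


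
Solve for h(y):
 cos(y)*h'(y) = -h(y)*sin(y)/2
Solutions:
 h(y) = C1*sqrt(cos(y))


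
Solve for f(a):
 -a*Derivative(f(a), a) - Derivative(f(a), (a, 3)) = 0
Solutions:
 f(a) = C1 + Integral(C2*airyai(-a) + C3*airybi(-a), a)


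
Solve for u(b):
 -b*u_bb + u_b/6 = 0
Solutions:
 u(b) = C1 + C2*b^(7/6)


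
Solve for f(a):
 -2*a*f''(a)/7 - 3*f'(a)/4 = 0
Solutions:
 f(a) = C1 + C2/a^(13/8)


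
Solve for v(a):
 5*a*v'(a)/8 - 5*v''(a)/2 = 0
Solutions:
 v(a) = C1 + C2*erfi(sqrt(2)*a/4)


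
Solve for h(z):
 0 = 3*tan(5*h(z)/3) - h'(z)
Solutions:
 h(z) = -3*asin(C1*exp(5*z))/5 + 3*pi/5
 h(z) = 3*asin(C1*exp(5*z))/5


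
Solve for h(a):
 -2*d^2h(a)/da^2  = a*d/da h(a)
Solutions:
 h(a) = C1 + C2*erf(a/2)


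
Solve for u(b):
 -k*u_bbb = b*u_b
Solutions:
 u(b) = C1 + Integral(C2*airyai(b*(-1/k)^(1/3)) + C3*airybi(b*(-1/k)^(1/3)), b)


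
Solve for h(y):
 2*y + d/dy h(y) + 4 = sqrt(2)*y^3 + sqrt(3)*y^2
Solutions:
 h(y) = C1 + sqrt(2)*y^4/4 + sqrt(3)*y^3/3 - y^2 - 4*y


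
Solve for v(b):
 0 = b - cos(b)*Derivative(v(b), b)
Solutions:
 v(b) = C1 + Integral(b/cos(b), b)


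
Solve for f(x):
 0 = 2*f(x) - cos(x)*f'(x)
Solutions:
 f(x) = C1*(sin(x) + 1)/(sin(x) - 1)


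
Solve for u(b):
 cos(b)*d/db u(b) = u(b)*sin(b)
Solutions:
 u(b) = C1/cos(b)


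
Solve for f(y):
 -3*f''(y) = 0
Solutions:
 f(y) = C1 + C2*y


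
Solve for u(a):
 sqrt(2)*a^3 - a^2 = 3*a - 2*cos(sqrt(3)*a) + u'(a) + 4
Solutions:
 u(a) = C1 + sqrt(2)*a^4/4 - a^3/3 - 3*a^2/2 - 4*a + 2*sqrt(3)*sin(sqrt(3)*a)/3


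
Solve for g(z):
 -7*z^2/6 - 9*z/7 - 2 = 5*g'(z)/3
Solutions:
 g(z) = C1 - 7*z^3/30 - 27*z^2/70 - 6*z/5


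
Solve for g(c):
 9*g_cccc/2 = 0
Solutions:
 g(c) = C1 + C2*c + C3*c^2 + C4*c^3


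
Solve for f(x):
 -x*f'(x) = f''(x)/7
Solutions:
 f(x) = C1 + C2*erf(sqrt(14)*x/2)


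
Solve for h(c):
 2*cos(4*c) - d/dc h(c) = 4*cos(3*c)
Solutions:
 h(c) = C1 - 4*sin(3*c)/3 + sin(4*c)/2


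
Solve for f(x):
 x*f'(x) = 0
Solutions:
 f(x) = C1


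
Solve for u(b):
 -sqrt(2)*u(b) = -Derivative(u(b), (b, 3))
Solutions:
 u(b) = C3*exp(2^(1/6)*b) + (C1*sin(2^(1/6)*sqrt(3)*b/2) + C2*cos(2^(1/6)*sqrt(3)*b/2))*exp(-2^(1/6)*b/2)


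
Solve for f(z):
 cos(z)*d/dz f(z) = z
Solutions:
 f(z) = C1 + Integral(z/cos(z), z)


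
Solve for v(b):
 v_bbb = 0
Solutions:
 v(b) = C1 + C2*b + C3*b^2


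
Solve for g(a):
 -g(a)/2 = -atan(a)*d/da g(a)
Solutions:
 g(a) = C1*exp(Integral(1/atan(a), a)/2)


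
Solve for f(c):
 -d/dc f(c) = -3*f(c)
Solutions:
 f(c) = C1*exp(3*c)


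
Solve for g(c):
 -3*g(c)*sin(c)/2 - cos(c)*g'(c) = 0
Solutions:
 g(c) = C1*cos(c)^(3/2)


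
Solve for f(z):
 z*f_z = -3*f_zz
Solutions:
 f(z) = C1 + C2*erf(sqrt(6)*z/6)


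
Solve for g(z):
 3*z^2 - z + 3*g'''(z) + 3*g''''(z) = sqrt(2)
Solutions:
 g(z) = C1 + C2*z + C3*z^2 + C4*exp(-z) - z^5/60 + 7*z^4/72 + z^3*(-7 + sqrt(2))/18


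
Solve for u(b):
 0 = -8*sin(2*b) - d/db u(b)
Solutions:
 u(b) = C1 + 4*cos(2*b)


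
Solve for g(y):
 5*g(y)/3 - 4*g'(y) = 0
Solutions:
 g(y) = C1*exp(5*y/12)


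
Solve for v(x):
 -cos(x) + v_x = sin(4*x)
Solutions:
 v(x) = C1 + sin(x) - cos(4*x)/4


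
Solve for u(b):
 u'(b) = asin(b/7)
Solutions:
 u(b) = C1 + b*asin(b/7) + sqrt(49 - b^2)


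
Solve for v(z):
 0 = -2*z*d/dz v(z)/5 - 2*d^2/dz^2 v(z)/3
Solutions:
 v(z) = C1 + C2*erf(sqrt(30)*z/10)


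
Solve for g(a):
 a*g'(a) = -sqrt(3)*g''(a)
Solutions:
 g(a) = C1 + C2*erf(sqrt(2)*3^(3/4)*a/6)


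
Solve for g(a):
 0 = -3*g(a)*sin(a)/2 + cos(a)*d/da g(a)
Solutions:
 g(a) = C1/cos(a)^(3/2)


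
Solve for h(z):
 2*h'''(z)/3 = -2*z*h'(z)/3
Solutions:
 h(z) = C1 + Integral(C2*airyai(-z) + C3*airybi(-z), z)


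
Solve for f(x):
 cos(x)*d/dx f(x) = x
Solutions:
 f(x) = C1 + Integral(x/cos(x), x)


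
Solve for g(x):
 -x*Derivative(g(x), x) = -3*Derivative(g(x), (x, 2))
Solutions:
 g(x) = C1 + C2*erfi(sqrt(6)*x/6)


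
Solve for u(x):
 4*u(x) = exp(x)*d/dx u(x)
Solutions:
 u(x) = C1*exp(-4*exp(-x))


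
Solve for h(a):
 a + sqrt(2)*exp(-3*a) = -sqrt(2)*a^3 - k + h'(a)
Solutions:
 h(a) = C1 + sqrt(2)*a^4/4 + a^2/2 + a*k - sqrt(2)*exp(-3*a)/3


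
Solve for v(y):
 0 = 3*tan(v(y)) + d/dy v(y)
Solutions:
 v(y) = pi - asin(C1*exp(-3*y))
 v(y) = asin(C1*exp(-3*y))


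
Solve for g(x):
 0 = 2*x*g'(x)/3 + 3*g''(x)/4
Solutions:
 g(x) = C1 + C2*erf(2*x/3)


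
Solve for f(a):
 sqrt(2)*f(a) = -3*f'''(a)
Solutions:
 f(a) = C3*exp(-2^(1/6)*3^(2/3)*a/3) + (C1*sin(6^(1/6)*a/2) + C2*cos(6^(1/6)*a/2))*exp(2^(1/6)*3^(2/3)*a/6)


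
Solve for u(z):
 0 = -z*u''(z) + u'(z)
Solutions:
 u(z) = C1 + C2*z^2


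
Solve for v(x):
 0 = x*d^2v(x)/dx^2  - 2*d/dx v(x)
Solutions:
 v(x) = C1 + C2*x^3


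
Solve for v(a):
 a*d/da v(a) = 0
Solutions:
 v(a) = C1


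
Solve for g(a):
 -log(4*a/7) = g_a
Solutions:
 g(a) = C1 - a*log(a) + a*log(7/4) + a


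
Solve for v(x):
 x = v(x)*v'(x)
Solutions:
 v(x) = -sqrt(C1 + x^2)
 v(x) = sqrt(C1 + x^2)


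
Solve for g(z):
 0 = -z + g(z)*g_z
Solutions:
 g(z) = -sqrt(C1 + z^2)
 g(z) = sqrt(C1 + z^2)


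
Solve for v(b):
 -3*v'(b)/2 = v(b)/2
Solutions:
 v(b) = C1*exp(-b/3)


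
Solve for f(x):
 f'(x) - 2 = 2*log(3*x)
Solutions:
 f(x) = C1 + 2*x*log(x) + x*log(9)


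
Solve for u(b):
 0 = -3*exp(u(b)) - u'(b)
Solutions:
 u(b) = log(1/(C1 + 3*b))


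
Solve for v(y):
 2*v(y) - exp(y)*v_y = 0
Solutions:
 v(y) = C1*exp(-2*exp(-y))


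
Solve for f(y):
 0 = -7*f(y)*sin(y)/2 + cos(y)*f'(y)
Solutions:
 f(y) = C1/cos(y)^(7/2)


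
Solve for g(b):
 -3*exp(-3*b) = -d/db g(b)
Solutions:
 g(b) = C1 - exp(-3*b)


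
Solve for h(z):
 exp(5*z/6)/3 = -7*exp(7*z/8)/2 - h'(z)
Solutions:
 h(z) = C1 - 4*exp(7*z/8) - 2*exp(5*z/6)/5


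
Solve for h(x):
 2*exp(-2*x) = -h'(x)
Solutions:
 h(x) = C1 + exp(-2*x)


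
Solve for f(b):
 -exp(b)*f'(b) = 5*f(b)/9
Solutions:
 f(b) = C1*exp(5*exp(-b)/9)


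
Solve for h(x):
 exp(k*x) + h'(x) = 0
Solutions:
 h(x) = C1 - exp(k*x)/k


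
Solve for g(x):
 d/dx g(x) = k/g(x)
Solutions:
 g(x) = -sqrt(C1 + 2*k*x)
 g(x) = sqrt(C1 + 2*k*x)


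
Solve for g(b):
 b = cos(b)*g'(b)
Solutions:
 g(b) = C1 + Integral(b/cos(b), b)


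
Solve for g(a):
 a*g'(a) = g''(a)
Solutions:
 g(a) = C1 + C2*erfi(sqrt(2)*a/2)


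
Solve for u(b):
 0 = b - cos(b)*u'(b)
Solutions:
 u(b) = C1 + Integral(b/cos(b), b)


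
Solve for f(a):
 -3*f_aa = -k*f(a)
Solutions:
 f(a) = C1*exp(-sqrt(3)*a*sqrt(k)/3) + C2*exp(sqrt(3)*a*sqrt(k)/3)


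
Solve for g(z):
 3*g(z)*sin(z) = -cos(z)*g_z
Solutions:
 g(z) = C1*cos(z)^3


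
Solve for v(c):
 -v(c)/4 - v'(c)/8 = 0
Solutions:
 v(c) = C1*exp(-2*c)


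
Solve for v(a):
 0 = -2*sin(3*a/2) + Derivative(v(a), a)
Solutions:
 v(a) = C1 - 4*cos(3*a/2)/3


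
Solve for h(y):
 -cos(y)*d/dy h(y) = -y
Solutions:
 h(y) = C1 + Integral(y/cos(y), y)


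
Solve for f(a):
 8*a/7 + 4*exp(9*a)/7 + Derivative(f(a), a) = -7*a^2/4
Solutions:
 f(a) = C1 - 7*a^3/12 - 4*a^2/7 - 4*exp(9*a)/63


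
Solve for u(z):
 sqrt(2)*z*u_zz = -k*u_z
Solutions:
 u(z) = C1 + z^(-sqrt(2)*re(k)/2 + 1)*(C2*sin(sqrt(2)*log(z)*Abs(im(k))/2) + C3*cos(sqrt(2)*log(z)*im(k)/2))


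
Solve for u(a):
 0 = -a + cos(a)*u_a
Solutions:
 u(a) = C1 + Integral(a/cos(a), a)


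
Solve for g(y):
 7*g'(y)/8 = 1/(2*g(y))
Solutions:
 g(y) = -sqrt(C1 + 56*y)/7
 g(y) = sqrt(C1 + 56*y)/7


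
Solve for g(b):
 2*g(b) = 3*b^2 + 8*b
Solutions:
 g(b) = b*(3*b + 8)/2


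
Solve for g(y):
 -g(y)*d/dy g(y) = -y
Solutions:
 g(y) = -sqrt(C1 + y^2)
 g(y) = sqrt(C1 + y^2)


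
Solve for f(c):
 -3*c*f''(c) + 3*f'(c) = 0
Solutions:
 f(c) = C1 + C2*c^2


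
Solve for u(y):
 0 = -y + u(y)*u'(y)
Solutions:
 u(y) = -sqrt(C1 + y^2)
 u(y) = sqrt(C1 + y^2)


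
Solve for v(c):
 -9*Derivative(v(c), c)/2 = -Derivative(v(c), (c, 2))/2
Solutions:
 v(c) = C1 + C2*exp(9*c)


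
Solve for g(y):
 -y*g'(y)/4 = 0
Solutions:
 g(y) = C1


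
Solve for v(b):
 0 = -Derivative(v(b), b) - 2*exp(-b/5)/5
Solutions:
 v(b) = C1 + 2*exp(-b/5)


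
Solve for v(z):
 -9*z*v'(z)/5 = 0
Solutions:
 v(z) = C1


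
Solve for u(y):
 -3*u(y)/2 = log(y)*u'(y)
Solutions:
 u(y) = C1*exp(-3*li(y)/2)


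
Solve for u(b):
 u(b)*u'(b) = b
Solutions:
 u(b) = -sqrt(C1 + b^2)
 u(b) = sqrt(C1 + b^2)


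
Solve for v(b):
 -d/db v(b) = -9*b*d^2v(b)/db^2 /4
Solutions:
 v(b) = C1 + C2*b^(13/9)


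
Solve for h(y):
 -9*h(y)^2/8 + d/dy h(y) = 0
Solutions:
 h(y) = -8/(C1 + 9*y)


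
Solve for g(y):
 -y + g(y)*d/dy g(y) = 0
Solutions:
 g(y) = -sqrt(C1 + y^2)
 g(y) = sqrt(C1 + y^2)


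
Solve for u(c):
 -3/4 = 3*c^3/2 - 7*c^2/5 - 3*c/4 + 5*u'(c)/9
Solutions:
 u(c) = C1 - 27*c^4/40 + 21*c^3/25 + 27*c^2/40 - 27*c/20


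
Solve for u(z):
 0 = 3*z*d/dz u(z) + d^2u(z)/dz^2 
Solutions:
 u(z) = C1 + C2*erf(sqrt(6)*z/2)


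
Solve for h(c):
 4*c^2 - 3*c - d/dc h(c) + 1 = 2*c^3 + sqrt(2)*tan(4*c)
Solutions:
 h(c) = C1 - c^4/2 + 4*c^3/3 - 3*c^2/2 + c + sqrt(2)*log(cos(4*c))/4


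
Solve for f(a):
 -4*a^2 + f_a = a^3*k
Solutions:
 f(a) = C1 + a^4*k/4 + 4*a^3/3


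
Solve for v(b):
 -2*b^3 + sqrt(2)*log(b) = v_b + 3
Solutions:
 v(b) = C1 - b^4/2 + sqrt(2)*b*log(b) - 3*b - sqrt(2)*b


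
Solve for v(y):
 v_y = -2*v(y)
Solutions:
 v(y) = C1*exp(-2*y)


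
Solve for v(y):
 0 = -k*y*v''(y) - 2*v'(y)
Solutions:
 v(y) = C1 + y^(((re(k) - 2)*re(k) + im(k)^2)/(re(k)^2 + im(k)^2))*(C2*sin(2*log(y)*Abs(im(k))/(re(k)^2 + im(k)^2)) + C3*cos(2*log(y)*im(k)/(re(k)^2 + im(k)^2)))


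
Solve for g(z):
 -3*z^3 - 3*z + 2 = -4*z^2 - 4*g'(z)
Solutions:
 g(z) = C1 + 3*z^4/16 - z^3/3 + 3*z^2/8 - z/2


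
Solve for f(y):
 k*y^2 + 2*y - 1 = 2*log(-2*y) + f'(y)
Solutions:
 f(y) = C1 + k*y^3/3 + y^2 - 2*y*log(-y) + y*(1 - 2*log(2))


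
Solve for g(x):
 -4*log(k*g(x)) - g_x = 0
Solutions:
 li(k*g(x))/k = C1 - 4*x


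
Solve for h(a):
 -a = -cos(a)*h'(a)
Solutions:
 h(a) = C1 + Integral(a/cos(a), a)


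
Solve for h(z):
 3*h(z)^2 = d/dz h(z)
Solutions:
 h(z) = -1/(C1 + 3*z)


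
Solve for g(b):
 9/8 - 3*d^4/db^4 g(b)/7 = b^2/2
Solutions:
 g(b) = C1 + C2*b + C3*b^2 + C4*b^3 - 7*b^6/2160 + 7*b^4/64


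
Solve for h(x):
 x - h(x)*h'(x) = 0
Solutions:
 h(x) = -sqrt(C1 + x^2)
 h(x) = sqrt(C1 + x^2)


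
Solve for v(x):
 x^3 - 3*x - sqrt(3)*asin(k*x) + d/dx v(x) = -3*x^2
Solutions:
 v(x) = C1 - x^4/4 - x^3 + 3*x^2/2 + sqrt(3)*Piecewise((x*asin(k*x) + sqrt(-k^2*x^2 + 1)/k, Ne(k, 0)), (0, True))


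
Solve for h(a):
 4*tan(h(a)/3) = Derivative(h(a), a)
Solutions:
 h(a) = -3*asin(C1*exp(4*a/3)) + 3*pi
 h(a) = 3*asin(C1*exp(4*a/3))


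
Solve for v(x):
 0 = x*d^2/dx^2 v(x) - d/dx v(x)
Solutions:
 v(x) = C1 + C2*x^2


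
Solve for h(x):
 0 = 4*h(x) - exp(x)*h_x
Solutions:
 h(x) = C1*exp(-4*exp(-x))


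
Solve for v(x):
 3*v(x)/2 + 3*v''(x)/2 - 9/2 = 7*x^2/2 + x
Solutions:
 v(x) = C1*sin(x) + C2*cos(x) + 7*x^2/3 + 2*x/3 - 5/3


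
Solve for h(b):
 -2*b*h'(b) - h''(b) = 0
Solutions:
 h(b) = C1 + C2*erf(b)


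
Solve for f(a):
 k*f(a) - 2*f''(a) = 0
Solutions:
 f(a) = C1*exp(-sqrt(2)*a*sqrt(k)/2) + C2*exp(sqrt(2)*a*sqrt(k)/2)


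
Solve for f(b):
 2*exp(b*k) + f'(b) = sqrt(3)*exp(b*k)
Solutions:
 f(b) = C1 - 2*exp(b*k)/k + sqrt(3)*exp(b*k)/k


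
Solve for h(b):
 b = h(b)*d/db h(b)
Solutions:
 h(b) = -sqrt(C1 + b^2)
 h(b) = sqrt(C1 + b^2)


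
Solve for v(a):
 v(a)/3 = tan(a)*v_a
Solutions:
 v(a) = C1*sin(a)^(1/3)


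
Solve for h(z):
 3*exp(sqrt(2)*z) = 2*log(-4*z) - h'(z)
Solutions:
 h(z) = C1 + 2*z*log(-z) + 2*z*(-1 + 2*log(2)) - 3*sqrt(2)*exp(sqrt(2)*z)/2


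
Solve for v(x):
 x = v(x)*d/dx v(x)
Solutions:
 v(x) = -sqrt(C1 + x^2)
 v(x) = sqrt(C1 + x^2)


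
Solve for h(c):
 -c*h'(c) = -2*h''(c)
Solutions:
 h(c) = C1 + C2*erfi(c/2)


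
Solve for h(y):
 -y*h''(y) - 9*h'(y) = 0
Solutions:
 h(y) = C1 + C2/y^8


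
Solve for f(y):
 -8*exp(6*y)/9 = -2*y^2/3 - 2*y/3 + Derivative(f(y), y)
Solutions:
 f(y) = C1 + 2*y^3/9 + y^2/3 - 4*exp(6*y)/27


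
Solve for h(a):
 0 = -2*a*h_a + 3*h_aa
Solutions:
 h(a) = C1 + C2*erfi(sqrt(3)*a/3)


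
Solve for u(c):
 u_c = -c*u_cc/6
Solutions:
 u(c) = C1 + C2/c^5


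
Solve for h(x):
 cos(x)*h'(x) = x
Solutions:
 h(x) = C1 + Integral(x/cos(x), x)


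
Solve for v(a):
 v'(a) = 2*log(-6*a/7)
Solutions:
 v(a) = C1 + 2*a*log(-a) + 2*a*(-log(7) - 1 + log(6))


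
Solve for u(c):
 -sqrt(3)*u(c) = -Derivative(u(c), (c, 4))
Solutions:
 u(c) = C1*exp(-3^(1/8)*c) + C2*exp(3^(1/8)*c) + C3*sin(3^(1/8)*c) + C4*cos(3^(1/8)*c)


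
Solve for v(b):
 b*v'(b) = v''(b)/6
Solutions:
 v(b) = C1 + C2*erfi(sqrt(3)*b)


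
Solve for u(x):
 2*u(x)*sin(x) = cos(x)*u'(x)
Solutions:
 u(x) = C1/cos(x)^2


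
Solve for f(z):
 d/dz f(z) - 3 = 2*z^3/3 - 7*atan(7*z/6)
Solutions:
 f(z) = C1 + z^4/6 - 7*z*atan(7*z/6) + 3*z + 3*log(49*z^2 + 36)


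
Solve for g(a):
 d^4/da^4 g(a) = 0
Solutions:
 g(a) = C1 + C2*a + C3*a^2 + C4*a^3


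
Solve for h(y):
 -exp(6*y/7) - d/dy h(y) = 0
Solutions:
 h(y) = C1 - 7*exp(6*y/7)/6


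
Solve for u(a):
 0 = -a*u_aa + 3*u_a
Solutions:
 u(a) = C1 + C2*a^4


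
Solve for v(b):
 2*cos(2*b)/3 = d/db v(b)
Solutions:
 v(b) = C1 + sin(2*b)/3


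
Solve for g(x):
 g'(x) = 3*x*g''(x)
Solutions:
 g(x) = C1 + C2*x^(4/3)


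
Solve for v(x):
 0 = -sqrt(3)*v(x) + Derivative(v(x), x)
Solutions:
 v(x) = C1*exp(sqrt(3)*x)


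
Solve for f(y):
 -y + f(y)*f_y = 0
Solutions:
 f(y) = -sqrt(C1 + y^2)
 f(y) = sqrt(C1 + y^2)


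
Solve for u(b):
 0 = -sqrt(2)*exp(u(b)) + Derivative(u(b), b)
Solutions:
 u(b) = log(-1/(C1 + sqrt(2)*b))


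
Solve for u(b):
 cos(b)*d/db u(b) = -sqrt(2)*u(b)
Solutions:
 u(b) = C1*(sin(b) - 1)^(sqrt(2)/2)/(sin(b) + 1)^(sqrt(2)/2)


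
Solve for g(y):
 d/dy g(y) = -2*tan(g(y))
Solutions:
 g(y) = pi - asin(C1*exp(-2*y))
 g(y) = asin(C1*exp(-2*y))


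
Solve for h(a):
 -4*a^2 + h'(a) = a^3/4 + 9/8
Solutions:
 h(a) = C1 + a^4/16 + 4*a^3/3 + 9*a/8


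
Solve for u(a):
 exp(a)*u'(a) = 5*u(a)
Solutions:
 u(a) = C1*exp(-5*exp(-a))


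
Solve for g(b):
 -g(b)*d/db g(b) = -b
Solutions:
 g(b) = -sqrt(C1 + b^2)
 g(b) = sqrt(C1 + b^2)


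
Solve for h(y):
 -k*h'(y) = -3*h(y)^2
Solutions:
 h(y) = -k/(C1*k + 3*y)


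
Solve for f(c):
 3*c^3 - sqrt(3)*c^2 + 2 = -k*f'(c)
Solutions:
 f(c) = C1 - 3*c^4/(4*k) + sqrt(3)*c^3/(3*k) - 2*c/k


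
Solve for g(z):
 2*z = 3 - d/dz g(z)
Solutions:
 g(z) = C1 - z^2 + 3*z


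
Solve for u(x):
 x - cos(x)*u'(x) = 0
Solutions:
 u(x) = C1 + Integral(x/cos(x), x)


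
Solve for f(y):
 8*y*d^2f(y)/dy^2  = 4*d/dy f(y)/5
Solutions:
 f(y) = C1 + C2*y^(11/10)


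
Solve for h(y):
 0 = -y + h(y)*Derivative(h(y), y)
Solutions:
 h(y) = -sqrt(C1 + y^2)
 h(y) = sqrt(C1 + y^2)


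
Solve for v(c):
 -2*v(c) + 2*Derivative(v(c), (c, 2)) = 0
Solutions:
 v(c) = C1*exp(-c) + C2*exp(c)


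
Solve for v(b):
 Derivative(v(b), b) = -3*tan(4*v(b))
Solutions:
 v(b) = -asin(C1*exp(-12*b))/4 + pi/4
 v(b) = asin(C1*exp(-12*b))/4


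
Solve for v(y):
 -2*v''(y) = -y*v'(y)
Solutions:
 v(y) = C1 + C2*erfi(y/2)


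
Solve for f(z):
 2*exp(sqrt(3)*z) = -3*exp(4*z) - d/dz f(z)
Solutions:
 f(z) = C1 - 3*exp(4*z)/4 - 2*sqrt(3)*exp(sqrt(3)*z)/3


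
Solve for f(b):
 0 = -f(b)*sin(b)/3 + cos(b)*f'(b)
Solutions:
 f(b) = C1/cos(b)^(1/3)


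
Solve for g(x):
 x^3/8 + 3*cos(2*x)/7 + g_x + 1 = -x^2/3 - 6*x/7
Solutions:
 g(x) = C1 - x^4/32 - x^3/9 - 3*x^2/7 - x - 3*sin(x)*cos(x)/7


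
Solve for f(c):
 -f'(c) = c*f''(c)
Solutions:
 f(c) = C1 + C2*log(c)


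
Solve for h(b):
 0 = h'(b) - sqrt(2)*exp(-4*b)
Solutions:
 h(b) = C1 - sqrt(2)*exp(-4*b)/4


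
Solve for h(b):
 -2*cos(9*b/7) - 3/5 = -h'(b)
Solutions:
 h(b) = C1 + 3*b/5 + 14*sin(9*b/7)/9


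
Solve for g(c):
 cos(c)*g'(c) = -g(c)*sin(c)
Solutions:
 g(c) = C1*cos(c)


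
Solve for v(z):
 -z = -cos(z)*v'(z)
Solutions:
 v(z) = C1 + Integral(z/cos(z), z)


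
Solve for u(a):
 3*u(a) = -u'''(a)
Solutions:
 u(a) = C3*exp(-3^(1/3)*a) + (C1*sin(3^(5/6)*a/2) + C2*cos(3^(5/6)*a/2))*exp(3^(1/3)*a/2)


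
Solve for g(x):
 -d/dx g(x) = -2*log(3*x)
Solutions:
 g(x) = C1 + 2*x*log(x) - 2*x + x*log(9)


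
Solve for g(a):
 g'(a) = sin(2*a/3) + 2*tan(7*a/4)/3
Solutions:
 g(a) = C1 - 8*log(cos(7*a/4))/21 - 3*cos(2*a/3)/2


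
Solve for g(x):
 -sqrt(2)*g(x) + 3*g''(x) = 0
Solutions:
 g(x) = C1*exp(-2^(1/4)*sqrt(3)*x/3) + C2*exp(2^(1/4)*sqrt(3)*x/3)


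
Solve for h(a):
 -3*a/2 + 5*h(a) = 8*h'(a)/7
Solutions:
 h(a) = C1*exp(35*a/8) + 3*a/10 + 12/175


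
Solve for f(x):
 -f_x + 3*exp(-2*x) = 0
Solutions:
 f(x) = C1 - 3*exp(-2*x)/2


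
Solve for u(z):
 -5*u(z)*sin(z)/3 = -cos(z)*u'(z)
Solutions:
 u(z) = C1/cos(z)^(5/3)


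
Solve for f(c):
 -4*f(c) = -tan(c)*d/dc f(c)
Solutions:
 f(c) = C1*sin(c)^4


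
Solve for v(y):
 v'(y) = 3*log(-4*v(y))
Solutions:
 -Integral(1/(log(-_y) + 2*log(2)), (_y, v(y)))/3 = C1 - y


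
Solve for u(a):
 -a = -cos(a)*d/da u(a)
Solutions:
 u(a) = C1 + Integral(a/cos(a), a)


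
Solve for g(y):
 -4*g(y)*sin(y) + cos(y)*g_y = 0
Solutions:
 g(y) = C1/cos(y)^4


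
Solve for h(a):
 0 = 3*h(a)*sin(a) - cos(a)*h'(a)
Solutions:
 h(a) = C1/cos(a)^3


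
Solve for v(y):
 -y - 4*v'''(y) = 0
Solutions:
 v(y) = C1 + C2*y + C3*y^2 - y^4/96


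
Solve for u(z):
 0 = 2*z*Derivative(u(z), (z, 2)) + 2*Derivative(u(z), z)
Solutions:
 u(z) = C1 + C2*log(z)


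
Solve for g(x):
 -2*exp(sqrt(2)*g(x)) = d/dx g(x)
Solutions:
 g(x) = sqrt(2)*(2*log(1/(C1 + 2*x)) - log(2))/4


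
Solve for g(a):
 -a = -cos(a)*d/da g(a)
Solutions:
 g(a) = C1 + Integral(a/cos(a), a)


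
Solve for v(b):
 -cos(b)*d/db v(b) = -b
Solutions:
 v(b) = C1 + Integral(b/cos(b), b)


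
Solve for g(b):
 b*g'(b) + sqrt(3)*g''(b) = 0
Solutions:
 g(b) = C1 + C2*erf(sqrt(2)*3^(3/4)*b/6)


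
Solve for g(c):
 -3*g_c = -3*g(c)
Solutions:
 g(c) = C1*exp(c)


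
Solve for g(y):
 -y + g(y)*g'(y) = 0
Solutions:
 g(y) = -sqrt(C1 + y^2)
 g(y) = sqrt(C1 + y^2)


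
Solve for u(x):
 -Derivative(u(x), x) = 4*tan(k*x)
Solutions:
 u(x) = C1 - 4*Piecewise((-log(cos(k*x))/k, Ne(k, 0)), (0, True))


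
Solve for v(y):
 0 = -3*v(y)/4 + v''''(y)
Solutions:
 v(y) = C1*exp(-sqrt(2)*3^(1/4)*y/2) + C2*exp(sqrt(2)*3^(1/4)*y/2) + C3*sin(sqrt(2)*3^(1/4)*y/2) + C4*cos(sqrt(2)*3^(1/4)*y/2)


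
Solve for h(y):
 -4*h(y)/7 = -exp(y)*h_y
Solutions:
 h(y) = C1*exp(-4*exp(-y)/7)


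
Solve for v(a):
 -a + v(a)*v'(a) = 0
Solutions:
 v(a) = -sqrt(C1 + a^2)
 v(a) = sqrt(C1 + a^2)


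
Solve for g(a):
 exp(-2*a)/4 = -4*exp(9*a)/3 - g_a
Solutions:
 g(a) = C1 - 4*exp(9*a)/27 + exp(-2*a)/8


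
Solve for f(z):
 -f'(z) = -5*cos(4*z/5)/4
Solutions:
 f(z) = C1 + 25*sin(4*z/5)/16


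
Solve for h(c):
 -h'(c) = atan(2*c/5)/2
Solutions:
 h(c) = C1 - c*atan(2*c/5)/2 + 5*log(4*c^2 + 25)/8


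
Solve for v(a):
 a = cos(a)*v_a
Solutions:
 v(a) = C1 + Integral(a/cos(a), a)


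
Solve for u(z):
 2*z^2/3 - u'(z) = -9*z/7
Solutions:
 u(z) = C1 + 2*z^3/9 + 9*z^2/14


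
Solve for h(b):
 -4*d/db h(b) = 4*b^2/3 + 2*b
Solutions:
 h(b) = C1 - b^3/9 - b^2/4


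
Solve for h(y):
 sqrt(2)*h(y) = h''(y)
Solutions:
 h(y) = C1*exp(-2^(1/4)*y) + C2*exp(2^(1/4)*y)


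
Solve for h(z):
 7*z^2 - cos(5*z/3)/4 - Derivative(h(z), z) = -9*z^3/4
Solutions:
 h(z) = C1 + 9*z^4/16 + 7*z^3/3 - 3*sin(5*z/3)/20


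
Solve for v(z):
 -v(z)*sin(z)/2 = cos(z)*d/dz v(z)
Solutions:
 v(z) = C1*sqrt(cos(z))


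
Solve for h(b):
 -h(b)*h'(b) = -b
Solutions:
 h(b) = -sqrt(C1 + b^2)
 h(b) = sqrt(C1 + b^2)


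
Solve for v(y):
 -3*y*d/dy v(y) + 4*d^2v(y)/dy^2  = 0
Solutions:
 v(y) = C1 + C2*erfi(sqrt(6)*y/4)


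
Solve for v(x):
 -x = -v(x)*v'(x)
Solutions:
 v(x) = -sqrt(C1 + x^2)
 v(x) = sqrt(C1 + x^2)


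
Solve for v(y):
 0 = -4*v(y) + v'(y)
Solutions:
 v(y) = C1*exp(4*y)


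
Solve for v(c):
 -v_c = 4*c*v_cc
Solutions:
 v(c) = C1 + C2*c^(3/4)


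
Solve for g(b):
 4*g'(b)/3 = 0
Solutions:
 g(b) = C1


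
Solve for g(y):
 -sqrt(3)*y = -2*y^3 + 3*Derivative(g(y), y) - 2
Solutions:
 g(y) = C1 + y^4/6 - sqrt(3)*y^2/6 + 2*y/3


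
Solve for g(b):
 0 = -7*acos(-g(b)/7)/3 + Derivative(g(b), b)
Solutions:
 Integral(1/acos(-_y/7), (_y, g(b))) = C1 + 7*b/3


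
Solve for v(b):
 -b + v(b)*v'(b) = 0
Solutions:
 v(b) = -sqrt(C1 + b^2)
 v(b) = sqrt(C1 + b^2)


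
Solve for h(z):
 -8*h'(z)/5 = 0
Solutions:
 h(z) = C1


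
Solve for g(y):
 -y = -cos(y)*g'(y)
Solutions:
 g(y) = C1 + Integral(y/cos(y), y)


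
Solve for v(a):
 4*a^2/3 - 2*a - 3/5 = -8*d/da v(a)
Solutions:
 v(a) = C1 - a^3/18 + a^2/8 + 3*a/40


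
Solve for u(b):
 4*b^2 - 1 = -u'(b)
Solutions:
 u(b) = C1 - 4*b^3/3 + b


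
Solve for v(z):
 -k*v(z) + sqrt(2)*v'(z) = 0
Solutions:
 v(z) = C1*exp(sqrt(2)*k*z/2)


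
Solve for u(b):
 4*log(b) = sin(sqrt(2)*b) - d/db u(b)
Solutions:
 u(b) = C1 - 4*b*log(b) + 4*b - sqrt(2)*cos(sqrt(2)*b)/2


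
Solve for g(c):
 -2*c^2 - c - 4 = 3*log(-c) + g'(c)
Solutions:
 g(c) = C1 - 2*c^3/3 - c^2/2 - 3*c*log(-c) - c


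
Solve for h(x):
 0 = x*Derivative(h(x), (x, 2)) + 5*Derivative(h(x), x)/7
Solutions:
 h(x) = C1 + C2*x^(2/7)


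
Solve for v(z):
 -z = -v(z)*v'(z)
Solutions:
 v(z) = -sqrt(C1 + z^2)
 v(z) = sqrt(C1 + z^2)


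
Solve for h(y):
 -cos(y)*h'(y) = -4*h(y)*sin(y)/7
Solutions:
 h(y) = C1/cos(y)^(4/7)


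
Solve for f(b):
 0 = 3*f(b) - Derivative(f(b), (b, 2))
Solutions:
 f(b) = C1*exp(-sqrt(3)*b) + C2*exp(sqrt(3)*b)


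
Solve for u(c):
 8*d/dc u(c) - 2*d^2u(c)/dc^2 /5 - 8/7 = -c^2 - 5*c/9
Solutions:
 u(c) = C1 + C2*exp(20*c) - c^3/24 - 59*c^2/1440 + 13987*c/100800
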